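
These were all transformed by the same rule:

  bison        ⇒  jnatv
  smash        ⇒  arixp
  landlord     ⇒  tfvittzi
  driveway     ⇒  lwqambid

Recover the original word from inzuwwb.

Shifts by position in bison: pos 0: b→j (+8), pos 1: i→n (+5), pos 2: s→a (+8), pos 3: o→t (+5) — repeating every 2. It's a Vigenère-style cipher with numeric key [8,5]: position i shifts by key[i mod 2].
Reversing it on inzuwwb: i−8=a, n−5=i, z−8=r, u−5=p, w−8=o, w−5=r, b−8=t.

airport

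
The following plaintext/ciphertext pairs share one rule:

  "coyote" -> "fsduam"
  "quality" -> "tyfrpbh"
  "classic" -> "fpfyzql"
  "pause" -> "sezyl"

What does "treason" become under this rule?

Each letter shifts forward by (position + 3), i.e. 3, 4, 5, … — the shift grows by one for each successive letter.
On treason: t+3=w, r+4=v, e+5=j, a+6=g, s+7=z, o+8=w, n+9=w.

wvjgzww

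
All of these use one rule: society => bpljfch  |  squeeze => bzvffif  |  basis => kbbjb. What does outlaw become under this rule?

The shift depends on letter class: consonant s→b is +9, but vowel o→p is +1. The rule splits by letter class: vowels +1, consonants +9.
On outlaw: o(vowel)+1=p, u(vowel)+1=v, t(cons)+9=c, l(cons)+9=u, a(vowel)+1=b, w(cons)+9=f.

pvcubf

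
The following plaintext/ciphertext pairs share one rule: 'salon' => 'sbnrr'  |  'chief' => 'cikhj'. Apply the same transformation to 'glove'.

gmqyi

In salon: s→s is +0, a→b is +1, l→n is +2, o→r is +3 — the shift increases by 1 each position. The shift increases by 1 at each position, starting from +0: 0, 1, 2, ….
Applying it to glove: g+0=g, l+1=m, o+2=q, v+3=y, e+4=i.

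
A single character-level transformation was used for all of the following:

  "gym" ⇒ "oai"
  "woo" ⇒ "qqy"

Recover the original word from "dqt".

rob

The output letters match the input read backwards, each shifted +2: gym reversed is myg. The word is reversed, then every letter is shifted forward by 2.
Reversing it on dqt: shift back: d−2=b, q−2=o, t−2=r → bor; then reverse → rob.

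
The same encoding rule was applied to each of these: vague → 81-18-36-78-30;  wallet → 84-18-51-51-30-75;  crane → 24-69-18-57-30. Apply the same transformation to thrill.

75-39-69-42-51-51

v(#22)→81 and a(#1)→18: differences scale by 3, so n = 3·pos + 15. Each letter becomes 3×(its alphabet position, a=1..z=26) + 15.
For thrill: t=20→75, h=8→39, r=18→69, i=9→42, l=12→51, l=12→51.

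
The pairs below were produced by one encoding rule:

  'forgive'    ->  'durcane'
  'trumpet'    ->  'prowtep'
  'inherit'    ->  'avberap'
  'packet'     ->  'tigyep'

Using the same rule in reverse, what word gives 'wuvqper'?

monster

f(5)→d(3) and o(14)→u(20) fit y≡25x+8 (mod 26); the inverse of 25 mod 26 is 25. Each letter's alphabet position (a=0..z=25) is mapped through 25·x+8 mod 26 — an affine cipher.
Reversing it on wuvqper: w(22)→25·(22−8)≡12=m; u(20)→25·(20−8)≡14=o; v(21)→25·(21−8)≡13=n; q(16)→25·(16−8)≡18=s; p(15)→25·(15−8)≡19=t; e(4)→25·(4−8)≡4=e; r(17)→25·(17−8)≡17=r (all mod 26).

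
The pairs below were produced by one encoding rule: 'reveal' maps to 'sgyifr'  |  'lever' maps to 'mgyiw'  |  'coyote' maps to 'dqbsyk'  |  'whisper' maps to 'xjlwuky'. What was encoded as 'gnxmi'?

fluid

In reveal: r→s is +1, e→g is +2, v→y is +3, e→i is +4 — the shift increases by 1 each position. Each letter shifts forward by (position + 1), i.e. 1, 2, 3, … — the shift grows by one for each successive letter.
Reversing it on gnxmi: g−1=f, n−2=l, x−3=u, m−4=i, i−5=d.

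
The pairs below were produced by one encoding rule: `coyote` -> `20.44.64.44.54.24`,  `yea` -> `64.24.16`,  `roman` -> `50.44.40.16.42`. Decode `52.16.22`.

c(#3)→20 and o(#15)→44: differences scale by 2, so n = 2·pos + 14. The formula is n = 2×(alphabet index, a=1) + 14.
Reversing it on 52.16.22: 52→(52−14)÷2=19=s, 16→(16−14)÷2=1=a, 22→(22−14)÷2=4=d.

sad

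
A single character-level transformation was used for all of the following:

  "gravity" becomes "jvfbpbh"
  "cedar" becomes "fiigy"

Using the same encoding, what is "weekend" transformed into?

zijqlvm

Letter i (0-indexed) is shifted by i+3, so successive shifts are 3, 4, 5, ….
For weekend: w+3=z, e+4=i, e+5=j, k+6=q, e+7=l, n+8=v, d+9=m.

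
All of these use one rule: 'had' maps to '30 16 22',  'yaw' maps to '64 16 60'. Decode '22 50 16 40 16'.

h(#8)→30 and a(#1)→16: differences scale by 2, so n = 2·pos + 14. The formula is n = 2×(alphabet index, a=1) + 14.
Decoding 22 50 16 40 16: 22→(22−14)÷2=4=d, 50→(50−14)÷2=18=r, 16→(16−14)÷2=1=a, 40→(40−14)÷2=13=m, 16→(16−14)÷2=1=a.

drama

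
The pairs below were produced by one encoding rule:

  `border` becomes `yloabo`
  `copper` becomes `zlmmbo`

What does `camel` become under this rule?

Compare letters: b→y is +23, o→l is +23, r→o is +23 — a constant shift. This is a Caesar cipher with shift 23.
On camel: c+23=z, a+23=x, m+23=j, e+23=b, l+23=i.

zxjbi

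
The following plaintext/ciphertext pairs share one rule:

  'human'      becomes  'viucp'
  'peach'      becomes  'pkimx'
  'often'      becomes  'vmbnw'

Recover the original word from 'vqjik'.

The output letters match the input read backwards, each shifted +8: human reversed is namuh. Two steps: reverse the string, then apply a Caesar shift of +8.
Decoding vqjik: shift back: v−8=n, q−8=i, j−8=b, i−8=a, k−8=c → nibac; then reverse → cabin.

cabin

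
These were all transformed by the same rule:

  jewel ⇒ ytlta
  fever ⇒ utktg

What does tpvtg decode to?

It's a constant shift of +15 (ROT15).
Undoing it on tpvtg: t−15=e, p−15=a, v−15=g, t−15=e, g−15=r.

eager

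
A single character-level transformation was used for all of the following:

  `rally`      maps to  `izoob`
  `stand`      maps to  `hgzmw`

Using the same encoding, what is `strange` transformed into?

Each pair mirrors across the alphabet (r↔i, a↔z, l↔o): positions sum to 25. This is the alphabet-reversal cipher (Atbash): a becomes z, b becomes y, etc.
On strange: s↔h, t↔g, r↔i, a↔z, n↔m, g↔t, e↔v.

hgizmtv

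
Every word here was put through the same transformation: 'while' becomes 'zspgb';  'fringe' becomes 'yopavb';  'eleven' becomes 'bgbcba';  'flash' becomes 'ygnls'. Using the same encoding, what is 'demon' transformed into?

w(22)→z(25) and h(7)→s(18) fit y≡23x+13 (mod 26); the inverse of 23 mod 26 is 17. This is an affine cipher: with a=0,…,z=25, each position x becomes (23x+13) mod 26.
For demon: d(3)→23·3+13≡4=e; e(4)→23·4+13≡1=b; m(12)→23·12+13≡3=d; o(14)→23·14+13≡23=x; n(13)→23·13+13≡0=a (all mod 26).

ebdxa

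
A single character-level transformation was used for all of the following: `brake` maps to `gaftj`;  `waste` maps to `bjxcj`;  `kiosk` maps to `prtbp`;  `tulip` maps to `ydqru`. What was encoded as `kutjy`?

float

It's a Vigenère-style cipher with numeric key [5,9]: position i shifts by key[i mod 2].
Undoing it on kutjy: k−5=f, u−9=l, t−5=o, j−9=a, y−5=t.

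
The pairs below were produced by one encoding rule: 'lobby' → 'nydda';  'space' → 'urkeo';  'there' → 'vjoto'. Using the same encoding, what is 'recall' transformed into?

Vowels shift forward by 10 and consonants shift forward by 2.
On recall: r(cons)+2=t, e(vowel)+10=o, c(cons)+2=e, a(vowel)+10=k, l(cons)+2=n, l(cons)+2=n.

toeknn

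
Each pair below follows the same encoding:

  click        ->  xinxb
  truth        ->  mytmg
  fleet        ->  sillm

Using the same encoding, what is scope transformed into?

fxdkl

This is an affine cipher: with a=0,…,z=25, each position x becomes (7x+9) mod 26.
For scope: s(18)→7·18+9≡5=f; c(2)→7·2+9≡23=x; o(14)→7·14+9≡3=d; p(15)→7·15+9≡10=k; e(4)→7·4+9≡11=l (all mod 26).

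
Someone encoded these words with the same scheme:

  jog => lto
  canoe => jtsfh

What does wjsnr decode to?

The output letters match the input read backwards, each shifted +5: jog reversed is goj. Two steps: reverse the string, then apply a Caesar shift of +5.
Undoing it on wjsnr: shift back: w−5=r, j−5=e, s−5=n, n−5=i, r−5=m → renim; then reverse → miner.

miner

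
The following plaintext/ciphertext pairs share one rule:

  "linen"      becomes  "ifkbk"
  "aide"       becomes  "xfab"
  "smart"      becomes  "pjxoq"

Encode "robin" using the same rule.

olyfk

This is a Caesar cipher with shift 23.
On robin: r+23=o, o+23=l, b+23=y, i+23=f, n+23=k.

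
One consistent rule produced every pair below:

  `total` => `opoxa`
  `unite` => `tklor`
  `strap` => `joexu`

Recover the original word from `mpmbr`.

Treating letters as 0–25, the rule is x ↦ 5x + 23 (mod 26).
Reversing it on mpmbr: m(12)→21·(12−23)≡3=d; p(15)→21·(15−23)≡14=o; m(12)→21·(12−23)≡3=d; b(1)→21·(1−23)≡6=g; r(17)→21·(17−23)≡4=e (all mod 26).

dodge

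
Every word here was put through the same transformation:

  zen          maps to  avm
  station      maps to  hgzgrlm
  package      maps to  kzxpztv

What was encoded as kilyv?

probe

Each pair mirrors across the alphabet (z↔a, e↔v, n↔m): positions sum to 25. Letters are reflected about the middle of the alphabet (position → 25−position): Atbash.
Decoding kilyv: k↔p, i↔r, l↔o, y↔b, v↔e.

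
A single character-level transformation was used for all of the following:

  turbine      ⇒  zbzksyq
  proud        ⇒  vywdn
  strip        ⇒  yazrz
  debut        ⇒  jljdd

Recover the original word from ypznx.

siren

In turbine: t→z is +6, u→b is +7, r→z is +8, b→k is +9 — the shift increases by 1 each position. The shift increases by 1 at each position, starting from +6: 6, 7, 8, ….
Reversing it on ypznx: y−6=s, p−7=i, z−8=r, n−9=e, x−10=n.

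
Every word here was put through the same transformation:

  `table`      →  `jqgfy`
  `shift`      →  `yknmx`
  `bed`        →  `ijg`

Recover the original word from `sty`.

ton

The output letters match the input read backwards, each shifted +5: table reversed is elbat. Two steps: reverse the string, then apply a Caesar shift of +5.
Decoding sty: shift back: s−5=n, t−5=o, y−5=t → not; then reverse → ton.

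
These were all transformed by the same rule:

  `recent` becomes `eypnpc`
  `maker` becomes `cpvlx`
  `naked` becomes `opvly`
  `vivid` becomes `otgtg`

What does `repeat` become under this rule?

The output letters match the input read backwards, each shifted +11: recent reversed is tnecer. Read the word backwards and shift each letter +11.
Applying it to repeat: reverse → taeper; then shift: t+11=e, a+11=l, e+11=p, p+11=a, e+11=p, r+11=c.

elpapc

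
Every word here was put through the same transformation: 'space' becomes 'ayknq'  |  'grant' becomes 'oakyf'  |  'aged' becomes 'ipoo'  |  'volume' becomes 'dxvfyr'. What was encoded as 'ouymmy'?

global

In space: s→a is +8, p→y is +9, a→k is +10, c→n is +11 — the shift increases by 1 each position. Each letter shifts forward by (position + 8), i.e. 8, 9, 10, … — the shift grows by one for each successive letter.
Undoing it on ouymmy: o−8=g, u−9=l, y−10=o, m−11=b, m−12=a, y−13=l.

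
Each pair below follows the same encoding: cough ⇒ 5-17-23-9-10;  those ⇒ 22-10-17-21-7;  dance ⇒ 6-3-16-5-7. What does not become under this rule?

c is letter #3 and maps to 5: an offset of 2. The number is (letter's place in the alphabet, a=1) + 2.
On not: n=14→16, o=15→17, t=20→22.

16-17-22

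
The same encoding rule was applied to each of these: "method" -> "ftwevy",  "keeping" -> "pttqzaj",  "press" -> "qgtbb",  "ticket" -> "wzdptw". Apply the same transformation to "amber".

nfitg

m(12)→f(5) and e(4)→t(19) fit y≡21x+13 (mod 26); the inverse of 21 mod 26 is 5. This is an affine cipher: with a=0,…,z=25, each position x becomes (21x+13) mod 26.
Applying it to amber: a(0)→21·0+13≡13=n; m(12)→21·12+13≡5=f; b(1)→21·1+13≡8=i; e(4)→21·4+13≡19=t; r(17)→21·17+13≡6=g (all mod 26).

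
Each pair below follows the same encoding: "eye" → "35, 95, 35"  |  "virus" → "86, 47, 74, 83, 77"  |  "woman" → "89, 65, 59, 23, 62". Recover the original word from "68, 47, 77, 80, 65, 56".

e(#5)→35 and y(#25)→95: differences scale by 3, so n = 3·pos + 20. Each letter becomes 3×(its alphabet position, a=1..z=26) + 20.
Undoing it on 68, 47, 77, 80, 65, 56: 68→(68−20)÷3=16=p, 47→(47−20)÷3=9=i, 77→(77−20)÷3=19=s, 80→(80−20)÷3=20=t, 65→(65−20)÷3=15=o, 56→(56−20)÷3=12=l.

pistol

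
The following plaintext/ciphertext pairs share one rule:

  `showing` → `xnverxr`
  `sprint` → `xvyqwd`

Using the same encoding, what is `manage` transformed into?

The shift increases by 1 at each position, starting from +5: 5, 6, 7, ….
On manage: m+5=r, a+6=g, n+7=u, a+8=i, g+9=p, e+10=o.

rguipo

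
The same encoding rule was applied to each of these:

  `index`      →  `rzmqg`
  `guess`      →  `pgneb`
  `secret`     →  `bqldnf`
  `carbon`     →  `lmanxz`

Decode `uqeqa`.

lever

Shifts by position in index: pos 0: i→r (+9), pos 1: n→z (+12), pos 2: d→m (+9), pos 3: e→q (+12) — repeating every 2. It's a Vigenère-style cipher with numeric key [9,12]: position i shifts by key[i mod 2].
Decoding uqeqa: u−9=l, q−12=e, e−9=v, q−12=e, a−9=r.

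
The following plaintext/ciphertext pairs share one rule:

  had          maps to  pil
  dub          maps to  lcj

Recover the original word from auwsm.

It's a constant shift of +8 (ROT8).
Undoing it on auwsm: a−8=s, u−8=m, w−8=o, s−8=k, m−8=e.

smoke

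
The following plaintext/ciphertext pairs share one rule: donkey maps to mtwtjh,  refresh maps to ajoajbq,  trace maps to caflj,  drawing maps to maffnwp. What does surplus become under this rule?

bzayuzb

Vowels shift forward by 5 and consonants shift forward by 9.
For surplus: s(cons)+9=b, u(vowel)+5=z, r(cons)+9=a, p(cons)+9=y, l(cons)+9=u, u(vowel)+5=z, s(cons)+9=b.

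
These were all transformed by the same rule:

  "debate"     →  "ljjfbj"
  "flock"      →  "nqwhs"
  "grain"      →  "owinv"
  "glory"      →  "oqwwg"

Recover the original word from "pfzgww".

Shifts by position in debate: pos 0: d→l (+8), pos 1: e→j (+5), pos 2: b→j (+8), pos 3: a→f (+5) — repeating every 2. It's a Vigenère-style cipher with numeric key [8,5]: position i shifts by key[i mod 2].
Decoding pfzgww: p−8=h, f−5=a, z−8=r, g−5=b, w−8=o, w−5=r.

harbor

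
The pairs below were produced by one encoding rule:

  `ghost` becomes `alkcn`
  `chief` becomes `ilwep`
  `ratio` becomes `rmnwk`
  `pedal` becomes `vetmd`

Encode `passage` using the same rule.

vmccmae

g(6)→a(0) and h(7)→l(11) fit y≡11x+12 (mod 26); the inverse of 11 mod 26 is 19. This is an affine cipher: with a=0,…,z=25, each position x becomes (11x+12) mod 26.
For passage: p(15)→11·15+12≡21=v; a(0)→11·0+12≡12=m; s(18)→11·18+12≡2=c; s(18)→11·18+12≡2=c; a(0)→11·0+12≡12=m; g(6)→11·6+12≡0=a; e(4)→11·4+12≡4=e (all mod 26).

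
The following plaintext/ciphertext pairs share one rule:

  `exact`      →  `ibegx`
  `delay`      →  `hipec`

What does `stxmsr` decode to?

option

Compare letters: e→i is +4, x→b is +4, a→e is +4 — a constant shift. Every letter moves 4 places later in the alphabet, wrapping around z→a.
Reversing it on stxmsr: s−4=o, t−4=p, x−4=t, m−4=i, s−4=o, r−4=n.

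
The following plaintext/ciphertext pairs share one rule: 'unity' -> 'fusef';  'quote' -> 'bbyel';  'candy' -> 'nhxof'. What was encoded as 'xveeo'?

It's a Vigenère-style cipher with numeric key [11,7,10]: position i shifts by key[i mod 3].
Reversing it on xveeo: x−11=m, v−7=o, e−10=u, e−11=t, o−7=h.

mouth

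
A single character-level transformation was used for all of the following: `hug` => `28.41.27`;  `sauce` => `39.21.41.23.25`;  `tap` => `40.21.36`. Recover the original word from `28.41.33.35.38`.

h is letter #8 and maps to 28: an offset of 20. Each letter is replaced by its alphabet position (a=1..z=26) + 20.
Undoing it on 28.41.33.35.38: 28→(28−20)÷1=8=h, 41→(41−20)÷1=21=u, 33→(33−20)÷1=13=m, 35→(35−20)÷1=15=o, 38→(38−20)÷1=18=r.

humor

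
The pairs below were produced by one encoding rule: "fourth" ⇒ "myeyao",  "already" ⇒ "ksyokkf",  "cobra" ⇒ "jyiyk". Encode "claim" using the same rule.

The shift depends on letter class: consonant f→m is +7, but vowel o→y is +10. The rule splits by letter class: vowels +10, consonants +7.
On claim: c(cons)+7=j, l(cons)+7=s, a(vowel)+10=k, i(vowel)+10=s, m(cons)+7=t.

jskst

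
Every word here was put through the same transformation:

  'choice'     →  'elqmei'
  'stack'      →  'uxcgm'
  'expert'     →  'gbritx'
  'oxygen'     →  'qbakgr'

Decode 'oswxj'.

mouth

Shifts by position in choice: pos 0: c→e (+2), pos 1: h→l (+4), pos 2: o→q (+2), pos 3: i→m (+4) — repeating every 2. A repeating key of period 2 is used — shifts +2, +4 over and over.
Decoding oswxj: o−2=m, s−4=o, w−2=u, x−4=t, j−2=h.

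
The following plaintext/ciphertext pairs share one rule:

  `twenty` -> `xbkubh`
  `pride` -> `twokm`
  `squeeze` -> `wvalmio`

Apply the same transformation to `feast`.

In twenty: t→x is +4, w→b is +5, e→k is +6, n→u is +7 — the shift increases by 1 each position. Letter i (0-indexed) is shifted by i+4, so successive shifts are 4, 5, 6, ….
Applying it to feast: f+4=j, e+5=j, a+6=g, s+7=z, t+8=b.

jjgzb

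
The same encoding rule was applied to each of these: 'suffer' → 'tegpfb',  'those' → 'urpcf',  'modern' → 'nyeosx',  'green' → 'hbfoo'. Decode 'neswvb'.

murmur

Shifts by position in suffer: pos 0: s→t (+1), pos 1: u→e (+10), pos 2: f→g (+1), pos 3: f→p (+10) — repeating every 2. It's a Vigenère-style cipher with numeric key [1,10]: position i shifts by key[i mod 2].
Reversing it on neswvb: n−1=m, e−10=u, s−1=r, w−10=m, v−1=u, b−10=r.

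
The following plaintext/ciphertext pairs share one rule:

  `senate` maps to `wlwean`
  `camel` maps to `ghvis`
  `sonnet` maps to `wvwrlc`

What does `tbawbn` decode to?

Shifts by position in senate: pos 0: s→w (+4), pos 1: e→l (+7), pos 2: n→w (+9), pos 3: a→e (+4), pos 4: t→a (+7), pos 5: e→n (+9) — repeating every 3. The shifts repeat in a cycle of length 3: positions 0,1,… shift by +4, +7, +9, then the pattern repeats.
Decoding tbawbn: t−4=p, b−7=u, a−9=r, w−4=s, b−7=u, n−9=e.

pursue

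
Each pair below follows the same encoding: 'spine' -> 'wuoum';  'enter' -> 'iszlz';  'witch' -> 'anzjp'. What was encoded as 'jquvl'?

In spine: s→w is +4, p→u is +5, i→o is +6, n→u is +7 — the shift increases by 1 each position. The shift increases by 1 at each position, starting from +4: 4, 5, 6, ….
Decoding jquvl: j−4=f, q−5=l, u−6=o, v−7=o, l−8=d.

flood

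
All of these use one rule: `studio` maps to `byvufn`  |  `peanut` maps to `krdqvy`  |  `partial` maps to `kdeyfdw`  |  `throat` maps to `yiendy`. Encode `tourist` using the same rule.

ynvefby

Each letter's alphabet position (a=0..z=25) is mapped through 23·x+3 mod 26 — an affine cipher.
For tourist: t(19)→23·19+3≡24=y; o(14)→23·14+3≡13=n; u(20)→23·20+3≡21=v; r(17)→23·17+3≡4=e; i(8)→23·8+3≡5=f; s(18)→23·18+3≡1=b; t(19)→23·19+3≡24=y (all mod 26).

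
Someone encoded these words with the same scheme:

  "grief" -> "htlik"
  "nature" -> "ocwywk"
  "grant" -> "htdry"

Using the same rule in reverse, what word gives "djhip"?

cheek

In grief: g→h is +1, r→t is +2, i→l is +3, e→i is +4 — the shift increases by 1 each position. The shift increases by 1 at each position, starting from +1: 1, 2, 3, ….
Decoding djhip: d−1=c, j−2=h, h−3=e, i−4=e, p−5=k.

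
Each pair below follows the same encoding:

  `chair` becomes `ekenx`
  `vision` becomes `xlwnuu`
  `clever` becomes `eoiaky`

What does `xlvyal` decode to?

virtue

In chair: c→e is +2, h→k is +3, a→e is +4, i→n is +5 — the shift increases by 1 each position. Letter i (0-indexed) is shifted by i+2, so successive shifts are 2, 3, 4, ….
Decoding xlvyal: x−2=v, l−3=i, v−4=r, y−5=t, a−6=u, l−7=e.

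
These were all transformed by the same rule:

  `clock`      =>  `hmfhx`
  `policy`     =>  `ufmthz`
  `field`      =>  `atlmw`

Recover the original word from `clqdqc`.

tenant

c(2)→h(7) and l(11)→m(12) fit y≡15x+3 (mod 26); the inverse of 15 mod 26 is 7. Each letter's alphabet position (a=0..z=25) is mapped through 15·x+3 mod 26 — an affine cipher.
Decoding clqdqc: c(2)→7·(2−3)≡19=t; l(11)→7·(11−3)≡4=e; q(16)→7·(16−3)≡13=n; d(3)→7·(3−3)≡0=a; q(16)→7·(16−3)≡13=n; c(2)→7·(2−3)≡19=t (all mod 26).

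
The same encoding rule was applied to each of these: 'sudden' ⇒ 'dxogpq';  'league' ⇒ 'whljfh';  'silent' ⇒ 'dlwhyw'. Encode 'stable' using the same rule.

dwlewh

Shifts by position in sudden: pos 0: s→d (+11), pos 1: u→x (+3), pos 2: d→o (+11), pos 3: d→g (+3) — repeating every 2. It's a Vigenère-style cipher with numeric key [11,3]: position i shifts by key[i mod 2].
Applying it to stable: s+11=d, t+3=w, a+11=l, b+3=e, l+11=w, e+3=h.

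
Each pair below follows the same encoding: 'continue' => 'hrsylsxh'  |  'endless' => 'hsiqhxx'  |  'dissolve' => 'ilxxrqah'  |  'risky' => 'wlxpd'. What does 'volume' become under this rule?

Two shifts are in play — +3 for a/e/i/o/u, +5 for every other letter.
For volume: v(cons)+5=a, o(vowel)+3=r, l(cons)+5=q, u(vowel)+3=x, m(cons)+5=r, e(vowel)+3=h.

arqxrh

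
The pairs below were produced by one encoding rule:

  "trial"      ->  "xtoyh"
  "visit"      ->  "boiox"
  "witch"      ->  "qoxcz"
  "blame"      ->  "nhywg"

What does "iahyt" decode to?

This is an affine cipher: with a=0,…,z=25, each position x becomes (15x+24) mod 26.
Undoing it on iahyt: i(8)→7·(8−24)≡18=s; a(0)→7·(0−24)≡14=o; h(7)→7·(7−24)≡11=l; y(24)→7·(24−24)≡0=a; t(19)→7·(19−24)≡17=r (all mod 26).

solar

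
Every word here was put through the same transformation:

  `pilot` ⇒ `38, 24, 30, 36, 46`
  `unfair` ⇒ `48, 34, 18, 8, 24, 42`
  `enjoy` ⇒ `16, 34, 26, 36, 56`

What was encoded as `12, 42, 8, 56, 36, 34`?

crayon

p(#16)→38 and i(#9)→24: differences scale by 2, so n = 2·pos + 6. With a=1..z=26, the number is 2·pos + 6.
Undoing it on 12, 42, 8, 56, 36, 34: 12→(12−6)÷2=3=c, 42→(42−6)÷2=18=r, 8→(8−6)÷2=1=a, 56→(56−6)÷2=25=y, 36→(36−6)÷2=15=o, 34→(34−6)÷2=14=n.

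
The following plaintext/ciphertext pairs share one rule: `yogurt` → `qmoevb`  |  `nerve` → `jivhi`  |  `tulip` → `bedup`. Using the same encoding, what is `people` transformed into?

Each letter's alphabet position (a=0..z=25) is mapped through 3·x+22 mod 26 — an affine cipher.
For people: p(15)→3·15+22≡15=p; e(4)→3·4+22≡8=i; o(14)→3·14+22≡12=m; p(15)→3·15+22≡15=p; l(11)→3·11+22≡3=d; e(4)→3·4+22≡8=i (all mod 26).

pimpdi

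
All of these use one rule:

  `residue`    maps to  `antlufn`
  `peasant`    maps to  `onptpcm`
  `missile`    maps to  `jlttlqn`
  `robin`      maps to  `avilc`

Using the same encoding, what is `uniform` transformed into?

fclgvaj

r(17)→a(0) and e(4)→n(13) fit y≡19x+15 (mod 26); the inverse of 19 mod 26 is 11. This is an affine cipher: with a=0,…,z=25, each position x becomes (19x+15) mod 26.
For uniform: u(20)→19·20+15≡5=f; n(13)→19·13+15≡2=c; i(8)→19·8+15≡11=l; f(5)→19·5+15≡6=g; o(14)→19·14+15≡21=v; r(17)→19·17+15≡0=a; m(12)→19·12+15≡9=j (all mod 26).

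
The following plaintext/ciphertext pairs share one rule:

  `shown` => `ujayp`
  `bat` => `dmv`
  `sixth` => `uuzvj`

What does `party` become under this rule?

The shift depends on letter class: consonant s→u is +2, but vowel o→a is +12. Vowels shift forward by 12 and consonants shift forward by 2.
On party: p(cons)+2=r, a(vowel)+12=m, r(cons)+2=t, t(cons)+2=v, y(cons)+2=a.

rmtva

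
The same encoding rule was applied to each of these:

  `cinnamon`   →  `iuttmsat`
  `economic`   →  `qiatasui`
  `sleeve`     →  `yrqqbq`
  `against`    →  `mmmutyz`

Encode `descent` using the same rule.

The shift depends on letter class: consonant c→i is +6, but vowel i→u is +12. Vowels shift forward by 12 and consonants shift forward by 6.
On descent: d(cons)+6=j, e(vowel)+12=q, s(cons)+6=y, c(cons)+6=i, e(vowel)+12=q, n(cons)+6=t, t(cons)+6=z.

jqyiqtz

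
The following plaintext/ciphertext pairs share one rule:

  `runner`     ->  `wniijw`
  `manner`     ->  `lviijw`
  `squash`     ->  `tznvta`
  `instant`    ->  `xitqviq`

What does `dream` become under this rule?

mwjvl

r(17)→w(22) and u(20)→n(13) fit y≡23x+21 (mod 26); the inverse of 23 mod 26 is 17. This is an affine cipher: with a=0,…,z=25, each position x becomes (23x+21) mod 26.
For dream: d(3)→23·3+21≡12=m; r(17)→23·17+21≡22=w; e(4)→23·4+21≡9=j; a(0)→23·0+21≡21=v; m(12)→23·12+21≡11=l (all mod 26).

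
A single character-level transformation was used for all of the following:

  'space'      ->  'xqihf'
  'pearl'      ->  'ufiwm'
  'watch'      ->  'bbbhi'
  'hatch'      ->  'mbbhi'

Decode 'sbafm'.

nasal

A repeating key of period 3 is used — shifts +5, +1, +8 over and over.
Decoding sbafm: s−5=n, b−1=a, a−8=s, f−5=a, m−1=l.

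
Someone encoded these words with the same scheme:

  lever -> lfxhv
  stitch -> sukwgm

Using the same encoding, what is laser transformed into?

lbuhv

In lever: l→l is +0, e→f is +1, v→x is +2, e→h is +3 — the shift increases by 1 each position. Letter i (0-indexed) is shifted by i+0, so successive shifts are 0, 1, 2, ….
On laser: l+0=l, a+1=b, s+2=u, e+3=h, r+4=v.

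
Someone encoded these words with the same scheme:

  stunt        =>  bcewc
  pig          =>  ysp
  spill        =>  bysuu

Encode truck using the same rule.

Two shifts are in play — +10 for a/e/i/o/u, +9 for every other letter.
For truck: t(cons)+9=c, r(cons)+9=a, u(vowel)+10=e, c(cons)+9=l, k(cons)+9=t.

caelt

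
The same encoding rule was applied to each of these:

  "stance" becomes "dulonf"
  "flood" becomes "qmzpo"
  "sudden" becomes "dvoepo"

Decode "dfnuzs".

sector

Shifts by position in stance: pos 0: s→d (+11), pos 1: t→u (+1), pos 2: a→l (+11), pos 3: n→o (+1) — repeating every 2. The shifts repeat in a cycle of length 2: positions 0,1,… shift by +11, +1, then the pattern repeats.
Undoing it on dfnuzs: d−11=s, f−1=e, n−11=c, u−1=t, z−11=o, s−1=r.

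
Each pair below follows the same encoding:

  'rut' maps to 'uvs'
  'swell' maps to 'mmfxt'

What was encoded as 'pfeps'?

The output letters match the input read backwards, each shifted +1: rut reversed is tur. The word is reversed, then every letter is shifted forward by 1.
Undoing it on pfeps: shift back: p−1=o, f−1=e, e−1=d, p−1=o, s−1=r → oedor; then reverse → rodeo.

rodeo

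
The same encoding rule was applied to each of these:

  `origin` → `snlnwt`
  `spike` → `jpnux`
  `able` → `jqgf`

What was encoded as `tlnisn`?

indigo

The output letters match the input read backwards, each shifted +5: origin reversed is nigiro. The word is reversed, then every letter is shifted forward by 5.
Reversing it on tlnisn: shift back: t−5=o, l−5=g, n−5=i, i−5=d, s−5=n, n−5=i → ogidni; then reverse → indigo.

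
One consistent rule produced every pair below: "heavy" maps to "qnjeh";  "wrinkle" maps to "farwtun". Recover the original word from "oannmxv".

freedom

Every letter moves 9 places later in the alphabet, wrapping around z→a.
Reversing it on oannmxv: o−9=f, a−9=r, n−9=e, n−9=e, m−9=d, x−9=o, v−9=m.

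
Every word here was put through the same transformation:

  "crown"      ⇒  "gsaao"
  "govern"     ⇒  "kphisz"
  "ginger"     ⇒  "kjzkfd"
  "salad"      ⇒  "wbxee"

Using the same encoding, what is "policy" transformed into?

tpxmdk

The shifts repeat in a cycle of length 3: positions 0,1,… shift by +4, +1, +12, then the pattern repeats.
For policy: p+4=t, o+1=p, l+12=x, i+4=m, c+1=d, y+12=k.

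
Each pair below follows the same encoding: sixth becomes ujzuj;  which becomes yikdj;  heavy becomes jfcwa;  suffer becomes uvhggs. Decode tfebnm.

The shifts repeat in a cycle of length 2: positions 0,1,… shift by +2, +1, then the pattern repeats.
Decoding tfebnm: t−2=r, f−1=e, e−2=c, b−1=a, n−2=l, m−1=l.

recall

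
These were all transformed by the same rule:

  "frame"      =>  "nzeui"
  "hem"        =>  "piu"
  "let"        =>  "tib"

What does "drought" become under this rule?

Vowels shift forward by 4 and consonants shift forward by 8.
Applying it to drought: d(cons)+8=l, r(cons)+8=z, o(vowel)+4=s, u(vowel)+4=y, g(cons)+8=o, h(cons)+8=p, t(cons)+8=b.

lzsyopb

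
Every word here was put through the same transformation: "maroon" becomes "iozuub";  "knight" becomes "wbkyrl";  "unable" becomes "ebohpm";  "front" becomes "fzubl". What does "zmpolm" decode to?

relate

m(12)→i(8) and a(0)→o(14) fit y≡19x+14 (mod 26); the inverse of 19 mod 26 is 11. This is an affine cipher: with a=0,…,z=25, each position x becomes (19x+14) mod 26.
Undoing it on zmpolm: z(25)→11·(25−14)≡17=r; m(12)→11·(12−14)≡4=e; p(15)→11·(15−14)≡11=l; o(14)→11·(14−14)≡0=a; l(11)→11·(11−14)≡19=t; m(12)→11·(12−14)≡4=e (all mod 26).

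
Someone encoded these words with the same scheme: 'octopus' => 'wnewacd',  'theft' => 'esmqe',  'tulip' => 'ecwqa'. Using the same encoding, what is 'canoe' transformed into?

Two shifts are in play — +8 for a/e/i/o/u, +11 for every other letter.
Applying it to canoe: c(cons)+11=n, a(vowel)+8=i, n(cons)+11=y, o(vowel)+8=w, e(vowel)+8=m.

niywm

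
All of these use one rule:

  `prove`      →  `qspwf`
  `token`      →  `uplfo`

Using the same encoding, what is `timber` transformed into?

Compare letters: p→q is +1, r→s is +1, o→p is +1 — a constant shift. Each letter is shifted forward by 1 in the alphabet (a Caesar shift of +1).
For timber: t+1=u, i+1=j, m+1=n, b+1=c, e+1=f, r+1=s.

ujncfs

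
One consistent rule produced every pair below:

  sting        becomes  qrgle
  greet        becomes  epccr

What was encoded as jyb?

Compare letters: s→q is +24, t→r is +24, i→g is +24 — a constant shift. Each letter is shifted forward by 24 in the alphabet (a Caesar shift of +24).
Undoing it on jyb: j−24=l, y−24=a, b−24=d.

lad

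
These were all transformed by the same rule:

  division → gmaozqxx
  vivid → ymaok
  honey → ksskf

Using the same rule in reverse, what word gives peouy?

major

In division: d→g is +3, i→m is +4, v→a is +5, i→o is +6 — the shift increases by 1 each position. Each letter shifts forward by (position + 3), i.e. 3, 4, 5, … — the shift grows by one for each successive letter.
Reversing it on peouy: p−3=m, e−4=a, o−5=j, u−6=o, y−7=r.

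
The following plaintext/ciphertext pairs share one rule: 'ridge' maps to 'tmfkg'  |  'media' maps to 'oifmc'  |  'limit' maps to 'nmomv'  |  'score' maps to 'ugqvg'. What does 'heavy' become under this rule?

jicza

Shifts by position in ridge: pos 0: r→t (+2), pos 1: i→m (+4), pos 2: d→f (+2), pos 3: g→k (+4) — repeating every 2. A repeating key of period 2 is used — shifts +2, +4 over and over.
On heavy: h+2=j, e+4=i, a+2=c, v+4=z, y+2=a.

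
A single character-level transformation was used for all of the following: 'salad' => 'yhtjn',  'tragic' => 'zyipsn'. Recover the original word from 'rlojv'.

Each letter shifts forward by (position + 6), i.e. 6, 7, 8, … — the shift grows by one for each successive letter.
Reversing it on rlojv: r−6=l, l−7=e, o−8=g, j−9=a, v−10=l.

legal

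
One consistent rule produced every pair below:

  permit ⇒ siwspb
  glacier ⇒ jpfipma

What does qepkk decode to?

naked

Each letter shifts forward by (position + 3), i.e. 3, 4, 5, … — the shift grows by one for each successive letter.
Decoding qepkk: q−3=n, e−4=a, p−5=k, k−6=e, k−7=d.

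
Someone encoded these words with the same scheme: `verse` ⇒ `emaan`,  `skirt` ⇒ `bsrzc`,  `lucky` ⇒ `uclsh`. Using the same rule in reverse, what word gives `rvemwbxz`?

Shifts by position in verse: pos 0: v→e (+9), pos 1: e→m (+8), pos 2: r→a (+9), pos 3: s→a (+8) — repeating every 2. A repeating key of period 2 is used — shifts +9, +8 over and over.
Decoding rvemwbxz: r−9=i, v−8=n, e−9=v, m−8=e, w−9=n, b−8=t, x−9=o, z−8=r.

inventor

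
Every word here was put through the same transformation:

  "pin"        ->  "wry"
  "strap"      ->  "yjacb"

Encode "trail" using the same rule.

urjac

The output letters match the input read backwards, each shifted +9: pin reversed is nip. The word is reversed, then every letter is shifted forward by 9.
Applying it to trail: reverse → liart; then shift: l+9=u, i+9=r, a+9=j, r+9=a, t+9=c.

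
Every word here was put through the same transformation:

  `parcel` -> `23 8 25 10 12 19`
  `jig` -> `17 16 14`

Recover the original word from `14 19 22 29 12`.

glove

p is letter #16 and maps to 23: an offset of 7. Letters become their 1-based position plus 7 (so a→8, b→9, …).
Decoding 14 19 22 29 12: 14→(14−7)÷1=7=g, 19→(19−7)÷1=12=l, 22→(22−7)÷1=15=o, 29→(29−7)÷1=22=v, 12→(12−7)÷1=5=e.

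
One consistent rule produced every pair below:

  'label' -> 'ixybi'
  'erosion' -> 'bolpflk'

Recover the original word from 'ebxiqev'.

healthy

Every letter moves 23 places later in the alphabet, wrapping around z→a.
Reversing it on ebxiqev: e−23=h, b−23=e, x−23=a, i−23=l, q−23=t, e−23=h, v−23=y.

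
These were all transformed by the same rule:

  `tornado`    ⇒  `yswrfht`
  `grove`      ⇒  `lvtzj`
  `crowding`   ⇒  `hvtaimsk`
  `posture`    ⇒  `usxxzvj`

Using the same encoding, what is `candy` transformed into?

heshd

Shifts by position in tornado: pos 0: t→y (+5), pos 1: o→s (+4), pos 2: r→w (+5), pos 3: n→r (+4) — repeating every 2. It's a Vigenère-style cipher with numeric key [5,4]: position i shifts by key[i mod 2].
For candy: c+5=h, a+4=e, n+5=s, d+4=h, y+5=d.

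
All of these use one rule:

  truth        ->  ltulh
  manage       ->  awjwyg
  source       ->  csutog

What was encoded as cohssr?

This is an affine cipher: with a=0,…,z=25, each position x becomes (9x+22) mod 26.
Decoding cohssr: c(2)→3·(2−22)≡18=s; o(14)→3·(14−22)≡2=c; h(7)→3·(7−22)≡7=h; s(18)→3·(18−22)≡14=o; s(18)→3·(18−22)≡14=o; r(17)→3·(17−22)≡11=l (all mod 26).

school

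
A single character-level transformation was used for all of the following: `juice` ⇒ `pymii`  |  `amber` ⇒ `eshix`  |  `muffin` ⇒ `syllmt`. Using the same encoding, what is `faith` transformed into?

The shift depends on letter class: consonant j→p is +6, but vowel u→y is +4. Two shifts are in play — +4 for a/e/i/o/u, +6 for every other letter.
For faith: f(cons)+6=l, a(vowel)+4=e, i(vowel)+4=m, t(cons)+6=z, h(cons)+6=n.

lemzn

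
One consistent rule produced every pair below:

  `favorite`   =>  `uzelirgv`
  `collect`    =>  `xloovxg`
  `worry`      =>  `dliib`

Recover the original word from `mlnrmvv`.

nominee

Each pair mirrors across the alphabet (f↔u, a↔z, v↔e): positions sum to 25. Each letter is replaced by its mirror in the alphabet: a↔z, b↔y, c↔x, and so on (the Atbash cipher).
Undoing it on mlnrmvv: m↔n, l↔o, n↔m, r↔i, m↔n, v↔e, v↔e.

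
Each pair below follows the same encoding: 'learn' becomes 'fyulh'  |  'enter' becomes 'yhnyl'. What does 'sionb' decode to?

It's a constant shift of +20 (ROT20).
Undoing it on sionb: s−20=y, i−20=o, o−20=u, n−20=t, b−20=h.

youth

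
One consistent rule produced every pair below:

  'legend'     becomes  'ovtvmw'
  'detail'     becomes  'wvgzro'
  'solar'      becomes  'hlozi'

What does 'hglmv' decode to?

stone

This is the alphabet-reversal cipher (Atbash): a becomes z, b becomes y, etc.
Decoding hglmv: h↔s, g↔t, l↔o, m↔n, v↔e.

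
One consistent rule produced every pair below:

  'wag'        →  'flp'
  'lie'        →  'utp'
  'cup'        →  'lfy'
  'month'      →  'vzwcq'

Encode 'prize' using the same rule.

The shift depends on letter class: consonant w→f is +9, but vowel a→l is +11. The rule splits by letter class: vowels +11, consonants +9.
Applying it to prize: p(cons)+9=y, r(cons)+9=a, i(vowel)+11=t, z(cons)+9=i, e(vowel)+11=p.

yatip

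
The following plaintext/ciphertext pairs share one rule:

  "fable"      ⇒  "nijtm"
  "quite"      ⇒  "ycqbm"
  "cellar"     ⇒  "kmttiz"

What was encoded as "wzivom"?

orange

Every letter moves 8 places later in the alphabet, wrapping around z→a.
Decoding wzivom: w−8=o, z−8=r, i−8=a, v−8=n, o−8=g, m−8=e.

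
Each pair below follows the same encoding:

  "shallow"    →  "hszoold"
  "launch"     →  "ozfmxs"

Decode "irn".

rim

This is the alphabet-reversal cipher (Atbash): a becomes z, b becomes y, etc.
Undoing it on irn: i↔r, r↔i, n↔m.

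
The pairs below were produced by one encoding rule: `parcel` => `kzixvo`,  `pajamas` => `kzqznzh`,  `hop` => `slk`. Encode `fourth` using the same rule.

Each pair mirrors across the alphabet (p↔k, a↔z, r↔i): positions sum to 25. Each letter is replaced by its mirror in the alphabet: a↔z, b↔y, c↔x, and so on (the Atbash cipher).
Applying it to fourth: f↔u, o↔l, u↔f, r↔i, t↔g, h↔s.

ulfigs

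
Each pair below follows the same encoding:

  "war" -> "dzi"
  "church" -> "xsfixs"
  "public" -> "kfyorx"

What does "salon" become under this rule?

hzolm

Each pair mirrors across the alphabet (w↔d, a↔z, r↔i): positions sum to 25. This is the alphabet-reversal cipher (Atbash): a becomes z, b becomes y, etc.
For salon: s↔h, a↔z, l↔o, o↔l, n↔m.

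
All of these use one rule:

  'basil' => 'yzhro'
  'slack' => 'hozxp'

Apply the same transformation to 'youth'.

Each pair mirrors across the alphabet (b↔y, a↔z, s↔h): positions sum to 25. Letters are reflected about the middle of the alphabet (position → 25−position): Atbash.
Applying it to youth: y↔b, o↔l, u↔f, t↔g, h↔s.

blfgs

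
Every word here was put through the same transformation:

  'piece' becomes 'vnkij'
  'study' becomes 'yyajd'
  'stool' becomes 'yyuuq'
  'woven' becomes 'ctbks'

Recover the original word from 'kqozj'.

elite

Shifts by position in piece: pos 0: p→v (+6), pos 1: i→n (+5), pos 2: e→k (+6), pos 3: c→i (+6), pos 4: e→j (+5) — repeating every 3. A repeating key of period 3 is used — shifts +6, +5, +6 over and over.
Undoing it on kqozj: k−6=e, q−5=l, o−6=i, z−6=t, j−5=e.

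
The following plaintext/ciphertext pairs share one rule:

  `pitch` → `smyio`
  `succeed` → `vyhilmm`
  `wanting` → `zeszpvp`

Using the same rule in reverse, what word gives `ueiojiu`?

Each letter shifts forward by (position + 3), i.e. 3, 4, 5, … — the shift grows by one for each successive letter.
Undoing it on ueiojiu: u−3=r, e−4=a, i−5=d, o−6=i, j−7=c, i−8=a, u−9=l.

radical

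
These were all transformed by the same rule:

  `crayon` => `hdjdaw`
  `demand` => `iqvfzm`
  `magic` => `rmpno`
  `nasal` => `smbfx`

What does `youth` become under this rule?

dadyt

Shifts by position in crayon: pos 0: c→h (+5), pos 1: r→d (+12), pos 2: a→j (+9), pos 3: y→d (+5), pos 4: o→a (+12), pos 5: n→w (+9) — repeating every 3. The shifts repeat in a cycle of length 3: positions 0,1,… shift by +5, +12, +9, then the pattern repeats.
For youth: y+5=d, o+12=a, u+9=d, t+5=y, h+12=t.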